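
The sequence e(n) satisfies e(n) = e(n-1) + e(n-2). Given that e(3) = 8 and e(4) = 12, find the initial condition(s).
Work backwards using e(k) = e(k+2) - e(k+1):
e(2) = e(4) - e(3) = 12 - 8 = 4
e(1) = e(3) - e(2) = 8 - 4 = 4
e(0) = e(2) - e(1) = 4 - 4 = 0

e(0) = 0, e(1) = 4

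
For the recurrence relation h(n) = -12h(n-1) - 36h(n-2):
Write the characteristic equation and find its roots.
Substitute h(n) = rⁿ and divide through by rⁿ⁻²: r² + 12r + 36 = 0
Factor: (r + 6)² = 0, so r = -6 (double root).
General solution: h(n) = (A + Bn)·(-6)ⁿ

Characteristic: r² + 12r + 36 = 0, Roots: r = -6 (double root)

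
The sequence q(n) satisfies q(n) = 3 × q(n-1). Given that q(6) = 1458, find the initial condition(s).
In general q(n) = 3ⁿ · q(0). At n = 6: q(0) = q(6) / 3^6 = 1458 / 729 = 2.

q(0) = 2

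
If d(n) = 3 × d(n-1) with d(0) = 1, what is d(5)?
Computing step by step:
d(0) = 1
d(1) = 3 × 1 = 3
d(2) = 3 × 3 = 9
d(3) = 3 × 9 = 27
d(4) = 3 × 27 = 81
d(5) = 3 × 81 = 243

243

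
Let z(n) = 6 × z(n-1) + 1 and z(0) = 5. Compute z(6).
Computing step by step:
z(0) = 5
z(1) = 6 × 5 + 1 = 31
z(2) = 6 × 31 + 1 = 187
z(3) = 6 × 187 + 1 = 1123
z(4) = 6 × 1123 + 1 = 6739
z(5) = 6 × 6739 + 1 = 40435
z(6) = 6 × 40435 + 1 = 242611

242611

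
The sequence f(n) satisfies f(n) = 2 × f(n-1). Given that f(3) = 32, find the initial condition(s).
In general f(n) = 2ⁿ · f(0). At n = 3: f(0) = f(3) / 2^3 = 32 / 8 = 4.

f(0) = 4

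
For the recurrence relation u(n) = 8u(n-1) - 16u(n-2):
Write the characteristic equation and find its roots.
Substitute u(n) = rⁿ and divide through by rⁿ⁻²: r² - 8r + 16 = 0
Factor: (r - 4)² = 0, so r = 4 (double root).
General solution: u(n) = (A + Bn)·4ⁿ

Characteristic: r² - 8r + 16 = 0, Roots: r = 4 (double root)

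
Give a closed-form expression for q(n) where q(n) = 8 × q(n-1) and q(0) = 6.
Recurrence: q(n) = 8 × q(n-1), initial: q(0) = 6.
Each term is 8 times the previous, so this is geometric with ratio 8. After n steps: q(n) = q(0)·8ⁿ = 6·8ⁿ.

q(n) = 6·8ⁿ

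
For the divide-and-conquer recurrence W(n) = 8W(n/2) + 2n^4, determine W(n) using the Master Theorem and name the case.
Master Theorem template: W(n) = a·W(n/b) + f(n).
Here: a=8, b=2, f(n)=2n^4
Compute log_b(a) = log_2(8) = 3.
f(n) = 2n^4 = Ω(n^(3+ε)) with ε = 1, and the regularity condition holds (a·f(n/b) = (a/b^4)·f(n) with a/b^4 = 2^-1 < 1). Case 3: W(n) = Θ(f(n)) = Θ(n^4).

Case 3: W(n) = Θ(n^4)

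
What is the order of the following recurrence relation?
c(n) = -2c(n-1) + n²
The order is the largest lag k for which c(n-k) appears. Here the deepest term is c(n-1) (the n² term is non-homogeneous and does not affect the order), so the order is 1.

Order 1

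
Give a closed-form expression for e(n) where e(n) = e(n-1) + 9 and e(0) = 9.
Recurrence: e(n) = e(n-1) + 9, initial: e(0) = 9.
Each step adds 9, so e(n) = e(0) + 9n = 9n + 9.

e(n) = 9n + 9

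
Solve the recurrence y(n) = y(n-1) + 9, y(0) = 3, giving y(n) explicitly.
Recurrence: y(n) = y(n-1) + 9, initial: y(0) = 3.
Each step adds 9, so y(n) = y(0) + 9n = 9n + 3.

y(n) = 9n + 3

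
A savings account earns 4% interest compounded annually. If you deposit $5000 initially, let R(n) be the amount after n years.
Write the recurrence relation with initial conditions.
Each year the balance grows by 4%, i.e. is multiplied by 1 + 4/100 = 1.04, so R(n) = 1.04 × R(n-1). The initial deposit gives R(0) = 5000.
Unrolling gives the closed form R(n) = 5000 × (1.04)ⁿ.

R(n) = 1.04 × R(n-1), R(0) = 5000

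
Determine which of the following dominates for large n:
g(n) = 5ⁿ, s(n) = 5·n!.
Comparing growth rates:
Growth-rate hierarchy: log n ≺ any polynomial ≺ any exponential cⁿ (c>1) ≺ n! ≺ nⁿ.
factorial dominates exponential base 5 asymptotically.

s(n) grows faster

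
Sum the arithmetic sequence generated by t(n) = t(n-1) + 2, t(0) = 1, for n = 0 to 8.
Computing the sequence terms: 1, 3, 5, 7, 9, 11, 13, 15, 17
Adding these values together:

81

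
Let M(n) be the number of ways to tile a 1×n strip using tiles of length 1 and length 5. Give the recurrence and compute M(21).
Condition on the last tile: it has length 1 (leaving a 1×(n-1) strip) or length 5 (leaving a 1×(n-5) strip), so M(n) = M(n-1) + M(n-5) (order-5 linear recurrence).
For 0 ≤ i < 5 only unit tiles fit, so M(i) = 1.
Iterating the recurrence: M(5) = 2, M(6) = 3, M(7) = 4, M(8) = 5, M(9) = 6, M(10) = 8, M(11) = 11, M(12) = 15, M(13) = 20, M(14) = 26, M(15) = 34, M(16) = 45, M(17) = 60, M(18) = 80, M(19) = 106, M(20) = 140, M(21) = 185.

M(n) = M(n-1) + M(n-5), with M(i) = 1 for 0 ≤ i < 5; M(21) = 185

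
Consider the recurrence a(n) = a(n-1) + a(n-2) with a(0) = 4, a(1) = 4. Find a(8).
Computing the sequence terms:
4, 4, 8, 12, 20, 32, 52, 84, 136

136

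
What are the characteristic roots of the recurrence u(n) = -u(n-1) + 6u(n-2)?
Substitute u(n) = rⁿ and divide through by rⁿ⁻²: r² + r - 6 = 0
Factor: (r + 3)(r - 2) = 0, so r = -3, 2.
General solution: u(n) = A·(-3)ⁿ + B·2ⁿ

Characteristic: r² + r - 6 = 0, Roots: r = -3, 2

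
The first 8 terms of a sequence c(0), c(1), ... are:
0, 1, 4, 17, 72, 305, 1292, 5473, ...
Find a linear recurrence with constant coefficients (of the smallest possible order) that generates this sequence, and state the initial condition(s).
Look for the lowest-order linear relation among consecutive terms.
Observation: c(n) - 4·c(n-1) - (1)·c(n-2) = 0 holds for the shown terms, and no order-1 relation c(n) = α·c(n-1) + β fits.
Check at n=3: 4·4 + (1)·1 = 17. ✓

c(n) = 4c(n-1) + c(n-2), c(0) = 0, c(1) = 1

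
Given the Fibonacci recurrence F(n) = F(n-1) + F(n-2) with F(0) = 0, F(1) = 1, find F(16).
Computing the sequence terms:
0, 1, 1, 2, 3, 5, 8, 13, 21, 34, 55, 89, 144, 233, 377, 610, 987

987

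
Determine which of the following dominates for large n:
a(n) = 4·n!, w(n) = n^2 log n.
Comparing growth rates:
Growth-rate hierarchy: log n ≺ any polynomial ≺ any exponential cⁿ (c>1) ≺ n! ≺ nⁿ.
factorial dominates polynomial degree 2 (with log factor) asymptotically.

a(n) grows faster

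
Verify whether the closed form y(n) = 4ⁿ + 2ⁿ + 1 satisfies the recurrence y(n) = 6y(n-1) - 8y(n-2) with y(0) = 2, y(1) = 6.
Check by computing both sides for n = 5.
From the recurrence with y(0) = 2, y(1) = 6:
  y(0) = 2, y(1) = 6, y(2) = 20, y(3) = 72, y(4) = 272, y(5) = 1056
  so the recurrence gives y(5) = 1056.
From the proposed closed form y(n) = 4ⁿ + 2ⁿ + 1:
  y(5) = 1057.
The recurrence gives 1056 but the closed form gives 1057, so the closed form does not satisfy the recurrence.

No, the closed form is incorrect.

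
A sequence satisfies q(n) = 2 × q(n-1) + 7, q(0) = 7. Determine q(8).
Computing step by step:
q(0) = 7
q(1) = 2 × 7 + 7 = 21
q(2) = 2 × 21 + 7 = 49
q(3) = 2 × 49 + 7 = 105
q(4) = 2 × 105 + 7 = 217
q(5) = 2 × 217 + 7 = 441
q(6) = 2 × 441 + 7 = 889
q(7) = 2 × 889 + 7 = 1785
q(8) = 2 × 1785 + 7 = 3577

3577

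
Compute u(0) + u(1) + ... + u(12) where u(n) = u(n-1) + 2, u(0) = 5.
Computing the sequence terms: 5, 7, 9, 11, 13, 15, 17, 19, 21, 23, 25, 27, 29
Adding these values together:

221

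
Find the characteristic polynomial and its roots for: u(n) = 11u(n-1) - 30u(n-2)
Substitute u(n) = rⁿ and divide through by rⁿ⁻²: r² - 11r + 30 = 0
Factor: (r - 6)(r - 5) = 0, so r = 6, 5.
General solution: u(n) = A·6ⁿ + B·5ⁿ

Characteristic: r² - 11r + 30 = 0, Roots: r = 6, 5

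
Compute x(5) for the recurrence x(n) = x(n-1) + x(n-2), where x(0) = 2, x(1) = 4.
Computing the sequence terms:
2, 4, 6, 10, 16, 26

26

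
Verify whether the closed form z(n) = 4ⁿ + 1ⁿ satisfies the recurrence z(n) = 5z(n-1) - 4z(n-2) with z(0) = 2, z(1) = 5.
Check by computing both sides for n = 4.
From the recurrence with z(0) = 2, z(1) = 5:
  z(0) = 2, z(1) = 5, z(2) = 17, z(3) = 65, z(4) = 257
  so the recurrence gives z(4) = 257.
From the proposed closed form z(n) = 4ⁿ + 1ⁿ:
  z(4) = 257.
Both sides give 257 at n = 4, and the initial condition(s) match, so the closed form is consistent.

Yes, the closed form is correct.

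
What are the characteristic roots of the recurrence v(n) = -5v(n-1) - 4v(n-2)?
Substitute v(n) = rⁿ and divide through by rⁿ⁻²: r² + 5r + 4 = 0
Factor: (r + 1)(r + 4) = 0, so r = -1, -4.
General solution: v(n) = A·(-1)ⁿ + B·(-4)ⁿ

Characteristic: r² + 5r + 4 = 0, Roots: r = -1, -4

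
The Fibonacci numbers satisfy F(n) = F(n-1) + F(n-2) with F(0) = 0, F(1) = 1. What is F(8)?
Computing the sequence terms:
0, 1, 1, 2, 3, 5, 8, 13, 21

21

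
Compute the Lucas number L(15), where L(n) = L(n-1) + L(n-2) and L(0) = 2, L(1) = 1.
Computing the sequence terms:
2, 1, 3, 4, 7, 11, 18, 29, 47, 76, 123, 199, 322, 521, 843, 1364

1364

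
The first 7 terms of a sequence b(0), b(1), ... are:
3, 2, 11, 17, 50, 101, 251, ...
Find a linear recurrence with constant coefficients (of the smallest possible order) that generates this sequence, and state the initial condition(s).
Look for the lowest-order linear relation among consecutive terms.
Observation: b(n) - 1·b(n-1) - (3)·b(n-2) = 0 holds for the shown terms, and no order-1 relation b(n) = α·b(n-1) + β fits.
Check at n=3: 1·11 + (3)·2 = 17. ✓

b(n) = b(n-1) + 3b(n-2), b(0) = 3, b(1) = 2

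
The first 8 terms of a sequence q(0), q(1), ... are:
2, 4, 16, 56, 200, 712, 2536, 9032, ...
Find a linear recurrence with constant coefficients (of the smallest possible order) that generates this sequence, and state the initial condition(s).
Look for the lowest-order linear relation among consecutive terms.
Observation: q(n) - 3·q(n-1) - (2)·q(n-2) = 0 holds for the shown terms, and no order-1 relation q(n) = α·q(n-1) + β fits.
Check at n=3: 3·16 + (2)·4 = 56. ✓

q(n) = 3q(n-1) + 2q(n-2), q(0) = 2, q(1) = 4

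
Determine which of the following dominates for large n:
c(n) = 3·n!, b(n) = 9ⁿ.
Comparing growth rates:
Growth-rate hierarchy: log n ≺ any polynomial ≺ any exponential cⁿ (c>1) ≺ n! ≺ nⁿ.
factorial dominates exponential base 9 asymptotically.

c(n) grows faster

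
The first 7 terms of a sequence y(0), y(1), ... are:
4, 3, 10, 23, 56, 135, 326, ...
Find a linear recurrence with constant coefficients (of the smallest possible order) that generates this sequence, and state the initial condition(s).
Look for the lowest-order linear relation among consecutive terms.
Observation: y(n) - 2·y(n-1) - (1)·y(n-2) = 0 holds for the shown terms, and no order-1 relation y(n) = α·y(n-1) + β fits.
Check at n=3: 2·10 + (1)·3 = 23. ✓

y(n) = 2y(n-1) + y(n-2), y(0) = 4, y(1) = 3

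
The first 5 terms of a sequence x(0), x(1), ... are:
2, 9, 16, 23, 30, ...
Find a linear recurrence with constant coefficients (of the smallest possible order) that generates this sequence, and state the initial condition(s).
Look for the lowest-order linear relation among consecutive terms.
Observation: consecutive differences are constant (= 7).
Check at n=2: 1·9 + 7 = 16. ✓

x(n) = x(n-1) + 7, x(0) = 2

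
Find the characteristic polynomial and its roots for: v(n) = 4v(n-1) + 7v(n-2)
Substitute v(n) = rⁿ and divide through by rⁿ⁻²: r² - 4r - 7 = 0
Discriminant: 4² + 4·7 = 44, not a perfect square, so by the quadratic formula r = (4 ± √44)/2.
General solution: v(n) = A·r₁ⁿ + B·r₂ⁿ where r₁,r₂ = (4 ± √44)/2

Characteristic: r² - 4r - 7 = 0, Roots: r = (4 ± √44)/2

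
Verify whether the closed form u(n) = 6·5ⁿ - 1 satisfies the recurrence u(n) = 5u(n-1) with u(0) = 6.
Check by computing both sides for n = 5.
From the recurrence with u(0) = 6:
  u(0) = 6, u(1) = 30, u(2) = 150, u(3) = 750, u(4) = 3750, u(5) = 18750
  so the recurrence gives u(5) = 18750.
From the proposed closed form u(n) = 6·5ⁿ - 1:
  u(5) = 18749.
The recurrence gives 18750 but the closed form gives 18749, so the closed form does not satisfy the recurrence.

No, the closed form is incorrect.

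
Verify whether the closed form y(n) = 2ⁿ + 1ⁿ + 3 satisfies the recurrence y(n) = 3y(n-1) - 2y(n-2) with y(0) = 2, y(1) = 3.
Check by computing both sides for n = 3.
From the recurrence with y(0) = 2, y(1) = 3:
  y(0) = 2, y(1) = 3, y(2) = 5, y(3) = 9
  so the recurrence gives y(3) = 9.
From the proposed closed form y(n) = 2ⁿ + 1ⁿ + 3:
  y(3) = 12.
The recurrence gives 9 but the closed form gives 12, so the closed form does not satisfy the recurrence.

No, the closed form is incorrect.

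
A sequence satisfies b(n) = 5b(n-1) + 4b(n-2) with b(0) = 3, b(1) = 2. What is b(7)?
Computing the sequence terms:
3, 2, 22, 118, 678, 3862, 22022, 125558

125558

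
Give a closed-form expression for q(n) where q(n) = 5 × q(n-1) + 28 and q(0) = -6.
Recurrence: q(n) = 5 × q(n-1) + 28, initial: q(0) = -6.
Try q(n) = A·5ⁿ + C. Substituting: A·5ⁿ + C = 5(A·5ⁿ⁻¹ + C) + 28 = A·5ⁿ + 5C + 28, so C = 5C + 28, giving C = -7. Then q(0) = A - 7 = -6 gives A = 1.

q(n) = 5ⁿ - 7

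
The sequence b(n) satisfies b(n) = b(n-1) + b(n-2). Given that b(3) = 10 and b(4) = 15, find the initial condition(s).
Work backwards using b(k) = b(k+2) - b(k+1):
b(2) = b(4) - b(3) = 15 - 10 = 5
b(1) = b(3) - b(2) = 10 - 5 = 5
b(0) = b(2) - b(1) = 5 - 5 = 0

b(0) = 0, b(1) = 5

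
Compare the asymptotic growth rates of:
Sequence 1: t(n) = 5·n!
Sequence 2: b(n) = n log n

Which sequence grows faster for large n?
Comparing growth rates:
Growth-rate hierarchy: log n ≺ any polynomial ≺ any exponential cⁿ (c>1) ≺ n! ≺ nⁿ.
factorial dominates polynomial degree 1 (with log factor) asymptotically.

t(n) grows faster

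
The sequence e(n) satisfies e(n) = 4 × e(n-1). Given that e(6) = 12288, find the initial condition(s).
In general e(n) = 4ⁿ · e(0). At n = 6: e(0) = e(6) / 4^6 = 12288 / 4096 = 3.

e(0) = 3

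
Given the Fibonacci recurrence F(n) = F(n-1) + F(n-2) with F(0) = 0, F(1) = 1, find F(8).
Computing the sequence terms:
0, 1, 1, 2, 3, 5, 8, 13, 21

21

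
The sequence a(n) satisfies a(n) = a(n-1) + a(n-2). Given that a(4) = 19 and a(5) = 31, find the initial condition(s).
Work backwards using a(k) = a(k+2) - a(k+1):
a(3) = a(5) - a(4) = 31 - 19 = 12
a(2) = a(4) - a(3) = 19 - 12 = 7
a(1) = a(3) - a(2) = 12 - 7 = 5
a(0) = a(2) - a(1) = 7 - 5 = 2

a(0) = 2, a(1) = 5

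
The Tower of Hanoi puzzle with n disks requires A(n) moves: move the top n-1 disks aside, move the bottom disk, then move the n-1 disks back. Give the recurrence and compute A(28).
Moving n disks = move the top n-1 disks aside (A(n-1) moves) + move the largest disk (1 move) + move the n-1 disks back on top (A(n-1) moves), so A(n) = 2A(n-1) + 1, with A(1) = 1 (a single disk takes one move).
First terms: 1, 3, 7, 15, 31, 63, … — each is one less than a power of 2. Indeed A(n) + 1 = 2(A(n-1) + 1) with A(1) + 1 = 2, so A(n) + 1 = 2ⁿ and A(n) = 2ⁿ - 1.
Hence A(28) = 2^28 - 1 = 268435456 - 1 = 268435455.

A(n) = 2A(n-1) + 1, A(1) = 1; A(28) = 268435455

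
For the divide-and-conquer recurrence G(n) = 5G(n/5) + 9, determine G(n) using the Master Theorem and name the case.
Master Theorem template: G(n) = a·G(n/b) + f(n).
Here: a=5, b=5, f(n)=9
Compute log_b(a) = log_5(5) = 1.
f(n) = 9 = O(n^(1-ε)) with ε = 1. Case 1: G(n) = Θ(n^log_b(a)) = Θ(n).

Case 1: G(n) = Θ(n)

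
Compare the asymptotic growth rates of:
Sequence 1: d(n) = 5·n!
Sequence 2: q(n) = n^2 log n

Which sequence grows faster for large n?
Comparing growth rates:
Growth-rate hierarchy: log n ≺ any polynomial ≺ any exponential cⁿ (c>1) ≺ n! ≺ nⁿ.
factorial dominates polynomial degree 2 (with log factor) asymptotically.

d(n) grows faster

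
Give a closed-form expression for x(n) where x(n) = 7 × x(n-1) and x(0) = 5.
Recurrence: x(n) = 7 × x(n-1), initial: x(0) = 5.
Each term is 7 times the previous, so this is geometric with ratio 7. After n steps: x(n) = x(0)·7ⁿ = 5·7ⁿ.

x(n) = 5·7ⁿ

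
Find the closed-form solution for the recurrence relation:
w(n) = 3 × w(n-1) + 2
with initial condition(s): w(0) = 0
Recurrence: w(n) = 3 × w(n-1) + 2, initial: w(0) = 0.
Try w(n) = A·3ⁿ + C. Substituting: A·3ⁿ + C = 3(A·3ⁿ⁻¹ + C) + 2 = A·3ⁿ + 3C + 2, so C = 3C + 2, giving C = -1. Then w(0) = A - 1 = 0 gives A = 1.

w(n) = 3ⁿ - 1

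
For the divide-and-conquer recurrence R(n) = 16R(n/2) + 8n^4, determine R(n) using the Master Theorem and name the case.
Master Theorem template: R(n) = a·R(n/b) + f(n).
Here: a=16, b=2, f(n)=8n^4
Compute log_b(a) = log_2(16) = 4.
f(n) = 8n^4 = Θ(n^4). Case 2: R(n) = Θ(n^4 log n).

Case 2: R(n) = Θ(n^4 log n)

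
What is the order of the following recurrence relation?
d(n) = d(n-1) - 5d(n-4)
The order is the largest lag k for which d(n-k) appears. Here the deepest term is d(n-4), so the order is 4.

Order 4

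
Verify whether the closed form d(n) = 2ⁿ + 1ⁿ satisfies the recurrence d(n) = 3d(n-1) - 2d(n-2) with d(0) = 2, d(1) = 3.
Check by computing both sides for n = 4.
From the recurrence with d(0) = 2, d(1) = 3:
  d(0) = 2, d(1) = 3, d(2) = 5, d(3) = 9, d(4) = 17
  so the recurrence gives d(4) = 17.
From the proposed closed form d(n) = 2ⁿ + 1ⁿ:
  d(4) = 17.
Both sides give 17 at n = 4, and the initial condition(s) match, so the closed form is consistent.

Yes, the closed form is correct.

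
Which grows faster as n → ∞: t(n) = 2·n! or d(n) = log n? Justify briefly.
Comparing growth rates:
Growth-rate hierarchy: log n ≺ any polynomial ≺ any exponential cⁿ (c>1) ≺ n! ≺ nⁿ.
factorial dominates logarithmic asymptotically.

t(n) grows faster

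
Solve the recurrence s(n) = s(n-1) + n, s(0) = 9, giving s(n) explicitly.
Recurrence: s(n) = s(n-1) + n, initial: s(0) = 9.
Telescoping: s(n) = s(0) + Σᵢ₌₁ⁿ i = 9 + n(n+1)/2.

s(n) = n(n+1)/2 + 9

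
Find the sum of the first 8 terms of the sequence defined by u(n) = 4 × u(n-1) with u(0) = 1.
Computing the sequence terms: 1, 4, 16, 64, 256, 1024, 4096, 16384
Adding these values together:

21845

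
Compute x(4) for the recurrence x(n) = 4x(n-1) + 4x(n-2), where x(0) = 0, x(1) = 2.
Computing the sequence terms:
0, 2, 8, 40, 192

192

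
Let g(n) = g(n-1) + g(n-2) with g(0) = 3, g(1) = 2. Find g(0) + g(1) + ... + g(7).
Computing the sequence terms: 3, 2, 5, 7, 12, 19, 31, 50
Adding these values together:

129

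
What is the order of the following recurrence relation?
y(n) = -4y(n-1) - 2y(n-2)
The order is the largest lag k for which y(n-k) appears. Here the deepest term is y(n-2), so the order is 2.

Order 2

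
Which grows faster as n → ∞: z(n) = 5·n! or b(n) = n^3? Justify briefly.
Comparing growth rates:
Growth-rate hierarchy: log n ≺ any polynomial ≺ any exponential cⁿ (c>1) ≺ n! ≺ nⁿ.
factorial dominates polynomial degree 3 asymptotically.

z(n) grows faster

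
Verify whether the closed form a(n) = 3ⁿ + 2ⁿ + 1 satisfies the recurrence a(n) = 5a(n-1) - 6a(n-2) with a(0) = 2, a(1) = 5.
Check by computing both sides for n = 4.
From the recurrence with a(0) = 2, a(1) = 5:
  a(0) = 2, a(1) = 5, a(2) = 13, a(3) = 35, a(4) = 97
  so the recurrence gives a(4) = 97.
From the proposed closed form a(n) = 3ⁿ + 2ⁿ + 1:
  a(4) = 98.
The recurrence gives 97 but the closed form gives 98, so the closed form does not satisfy the recurrence.

No, the closed form is incorrect.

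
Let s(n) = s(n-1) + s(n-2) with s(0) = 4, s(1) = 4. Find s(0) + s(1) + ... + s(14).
Computing the sequence terms: 4, 4, 8, 12, 20, 32, 52, 84, 136, 220, 356, 576, 932, 1508, 2440
Adding these values together:

6384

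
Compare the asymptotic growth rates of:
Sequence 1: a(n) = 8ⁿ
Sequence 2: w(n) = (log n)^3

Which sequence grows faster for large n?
Comparing growth rates:
Growth-rate hierarchy: log n ≺ any polynomial ≺ any exponential cⁿ (c>1) ≺ n! ≺ nⁿ.
exponential base 8 dominates polylogarithmic (log n)^3 asymptotically.

a(n) grows faster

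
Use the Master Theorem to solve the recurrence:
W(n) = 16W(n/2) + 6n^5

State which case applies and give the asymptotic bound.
Master Theorem template: W(n) = a·W(n/b) + f(n).
Here: a=16, b=2, f(n)=6n^5
Compute log_b(a) = log_2(16) = 4.
f(n) = 6n^5 = Ω(n^(4+ε)) with ε = 1, and the regularity condition holds (a·f(n/b) = (a/b^5)·f(n) with a/b^5 = 2^-1 < 1). Case 3: W(n) = Θ(f(n)) = Θ(n^5).

Case 3: W(n) = Θ(n^5)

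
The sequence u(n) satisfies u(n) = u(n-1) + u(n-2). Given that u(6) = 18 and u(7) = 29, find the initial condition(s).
Work backwards using u(k) = u(k+2) - u(k+1):
u(5) = u(7) - u(6) = 29 - 18 = 11
u(4) = u(6) - u(5) = 18 - 11 = 7
u(3) = u(5) - u(4) = 11 - 7 = 4
u(2) = u(4) - u(3) = 7 - 4 = 3
u(1) = u(3) - u(2) = 4 - 3 = 1
u(0) = u(2) - u(1) = 3 - 1 = 2

u(0) = 2, u(1) = 1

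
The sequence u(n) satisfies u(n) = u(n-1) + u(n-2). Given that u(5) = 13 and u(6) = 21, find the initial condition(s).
Work backwards using u(k) = u(k+2) - u(k+1):
u(4) = u(6) - u(5) = 21 - 13 = 8
u(3) = u(5) - u(4) = 13 - 8 = 5
u(2) = u(4) - u(3) = 8 - 5 = 3
u(1) = u(3) - u(2) = 5 - 3 = 2
u(0) = u(2) - u(1) = 3 - 2 = 1

u(0) = 1, u(1) = 2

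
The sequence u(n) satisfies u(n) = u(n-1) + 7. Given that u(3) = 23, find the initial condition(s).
u(3) = u(0) + 3·7, so u(0) = 23 - 21 = 2.

u(0) = 2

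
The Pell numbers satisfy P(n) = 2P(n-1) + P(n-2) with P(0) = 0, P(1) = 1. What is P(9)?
Computing the sequence terms:
0, 1, 2, 5, 12, 29, 70, 169, 408, 985

985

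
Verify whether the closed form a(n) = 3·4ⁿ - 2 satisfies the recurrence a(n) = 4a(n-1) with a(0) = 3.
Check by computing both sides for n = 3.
From the recurrence with a(0) = 3:
  a(0) = 3, a(1) = 12, a(2) = 48, a(3) = 192
  so the recurrence gives a(3) = 192.
From the proposed closed form a(n) = 3·4ⁿ - 2:
  a(3) = 190.
The recurrence gives 192 but the closed form gives 190, so the closed form does not satisfy the recurrence.

No, the closed form is incorrect.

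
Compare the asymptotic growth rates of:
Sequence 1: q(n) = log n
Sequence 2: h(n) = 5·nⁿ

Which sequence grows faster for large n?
Comparing growth rates:
Growth-rate hierarchy: log n ≺ any polynomial ≺ any exponential cⁿ (c>1) ≺ n! ≺ nⁿ.
super-exponential nⁿ dominates logarithmic asymptotically.

h(n) grows faster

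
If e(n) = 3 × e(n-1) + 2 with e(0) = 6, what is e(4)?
Computing step by step:
e(0) = 6
e(1) = 3 × 6 + 2 = 20
e(2) = 3 × 20 + 2 = 62
e(3) = 3 × 62 + 2 = 188
e(4) = 3 × 188 + 2 = 566

566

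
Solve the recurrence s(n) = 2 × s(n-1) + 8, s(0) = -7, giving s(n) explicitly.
Recurrence: s(n) = 2 × s(n-1) + 8, initial: s(0) = -7.
Try s(n) = A·2ⁿ + C. Substituting: A·2ⁿ + C = 2(A·2ⁿ⁻¹ + C) + 8 = A·2ⁿ + 2C + 8, so C = 2C + 8, giving C = -8. Then s(0) = A - 8 = -7 gives A = 1.

s(n) = 2ⁿ - 8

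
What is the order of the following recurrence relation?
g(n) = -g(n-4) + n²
The order is the largest lag k for which g(n-k) appears. Here the deepest term is g(n-4) (the n² term is non-homogeneous and does not affect the order), so the order is 4.

Order 4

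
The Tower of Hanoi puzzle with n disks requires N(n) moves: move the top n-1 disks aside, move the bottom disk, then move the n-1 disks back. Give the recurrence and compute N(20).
Moving n disks = move the top n-1 disks aside (N(n-1) moves) + move the largest disk (1 move) + move the n-1 disks back on top (N(n-1) moves), so N(n) = 2N(n-1) + 1, with N(1) = 1 (a single disk takes one move).
First terms: 1, 3, 7, 15, 31, 63, … — each is one less than a power of 2. Indeed N(n) + 1 = 2(N(n-1) + 1) with N(1) + 1 = 2, so N(n) + 1 = 2ⁿ and N(n) = 2ⁿ - 1.
Hence N(20) = 2^20 - 1 = 1048576 - 1 = 1048575.

N(n) = 2N(n-1) + 1, N(1) = 1; N(20) = 1048575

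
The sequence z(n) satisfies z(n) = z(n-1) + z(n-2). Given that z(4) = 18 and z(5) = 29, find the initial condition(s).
Work backwards using z(k) = z(k+2) - z(k+1):
z(3) = z(5) - z(4) = 29 - 18 = 11
z(2) = z(4) - z(3) = 18 - 11 = 7
z(1) = z(3) - z(2) = 11 - 7 = 4
z(0) = z(2) - z(1) = 7 - 4 = 3

z(0) = 3, z(1) = 4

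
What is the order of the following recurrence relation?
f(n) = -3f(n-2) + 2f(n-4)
The order is the largest lag k for which f(n-k) appears. Here the deepest term is f(n-4), so the order is 4.

Order 4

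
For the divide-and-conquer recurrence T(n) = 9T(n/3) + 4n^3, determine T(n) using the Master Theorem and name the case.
Master Theorem template: T(n) = a·T(n/b) + f(n).
Here: a=9, b=3, f(n)=4n^3
Compute log_b(a) = log_3(9) = 2.
f(n) = 4n^3 = Ω(n^(2+ε)) with ε = 1, and the regularity condition holds (a·f(n/b) = (a/b^3)·f(n) with a/b^3 = 3^-1 < 1). Case 3: T(n) = Θ(f(n)) = Θ(n^3).

Case 3: T(n) = Θ(n^3)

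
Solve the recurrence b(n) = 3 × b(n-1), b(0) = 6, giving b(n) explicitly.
Recurrence: b(n) = 3 × b(n-1), initial: b(0) = 6.
Each term is 3 times the previous, so this is geometric with ratio 3. After n steps: b(n) = b(0)·3ⁿ = 6·3ⁿ.

b(n) = 6·3ⁿ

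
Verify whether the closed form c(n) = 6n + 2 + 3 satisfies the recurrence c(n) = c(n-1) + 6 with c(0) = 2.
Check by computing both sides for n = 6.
From the recurrence with c(0) = 2:
  c(0) = 2, c(1) = 8, c(2) = 14, c(3) = 20, c(4) = 26, c(5) = 32, c(6) = 38
  so the recurrence gives c(6) = 38.
From the proposed closed form c(n) = 6n + 2 + 3:
  c(6) = 41.
The recurrence gives 38 but the closed form gives 41, so the closed form does not satisfy the recurrence.

No, the closed form is incorrect.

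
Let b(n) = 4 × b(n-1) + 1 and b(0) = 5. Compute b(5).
Computing step by step:
b(0) = 5
b(1) = 4 × 5 + 1 = 21
b(2) = 4 × 21 + 1 = 85
b(3) = 4 × 85 + 1 = 341
b(4) = 4 × 341 + 1 = 1365
b(5) = 4 × 1365 + 1 = 5461

5461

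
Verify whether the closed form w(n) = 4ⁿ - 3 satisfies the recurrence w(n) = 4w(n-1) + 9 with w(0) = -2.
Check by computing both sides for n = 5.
From the recurrence with w(0) = -2:
  w(0) = -2, w(1) = 1, w(2) = 13, w(3) = 61, w(4) = 253, w(5) = 1021
  so the recurrence gives w(5) = 1021.
From the proposed closed form w(n) = 4ⁿ - 3:
  w(5) = 1021.
Both sides give 1021 at n = 5, and the initial condition(s) match, so the closed form is consistent.

Yes, the closed form is correct.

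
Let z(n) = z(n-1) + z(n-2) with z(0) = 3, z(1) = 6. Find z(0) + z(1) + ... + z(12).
Computing the sequence terms: 3, 6, 9, 15, 24, 39, 63, 102, 165, 267, 432, 699, 1131
Adding these values together:

2955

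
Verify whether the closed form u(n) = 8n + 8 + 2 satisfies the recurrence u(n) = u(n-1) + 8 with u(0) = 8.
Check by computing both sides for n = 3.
From the recurrence with u(0) = 8:
  u(0) = 8, u(1) = 16, u(2) = 24, u(3) = 32
  so the recurrence gives u(3) = 32.
From the proposed closed form u(n) = 8n + 8 + 2:
  u(3) = 34.
The recurrence gives 32 but the closed form gives 34, so the closed form does not satisfy the recurrence.

No, the closed form is incorrect.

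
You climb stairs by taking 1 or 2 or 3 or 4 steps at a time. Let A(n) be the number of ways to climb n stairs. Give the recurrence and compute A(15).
Condition on the size of the last step (1 to 4): before it there were n-1, …, n-4 stairs climbed, and these cases are disjoint, so A(n) = A(n-1) + A(n-2) + A(n-3) + A(n-4) (order-4 linear recurrence).
Initial conditions by direct count (compositions of i into parts ≤ 4): A(1) = 1; A(2) = 2; A(3) = 4; A(4) = 8.
Iterating the recurrence: A(5) = 15, A(6) = 29, A(7) = 56, A(8) = 108, A(9) = 208, A(10) = 401, A(11) = 773, A(12) = 1490, A(13) = 2872, A(14) = 5536, A(15) = 10671.

A(n) = A(n-1) + A(n-2) + A(n-3) + A(n-4), A(1) = 1, A(2) = 2, A(3) = 4, A(4) = 8; A(15) = 10671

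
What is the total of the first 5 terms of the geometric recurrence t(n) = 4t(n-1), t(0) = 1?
Computing the sequence terms: 1, 4, 16, 64, 256
Adding these values together:

341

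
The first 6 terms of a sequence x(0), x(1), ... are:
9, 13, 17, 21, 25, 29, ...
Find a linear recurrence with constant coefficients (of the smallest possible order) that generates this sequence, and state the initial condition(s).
Look for the lowest-order linear relation among consecutive terms.
Observation: consecutive differences are constant (= 4).
Check at n=2: 1·13 + 4 = 17. ✓

x(n) = x(n-1) + 4, x(0) = 9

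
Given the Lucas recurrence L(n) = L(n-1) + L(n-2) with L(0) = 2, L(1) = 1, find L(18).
Computing the sequence terms:
2, 1, 3, 4, 7, 11, 18, 29, 47, 76, 123, 199, 322, 521, 843, 1364, 2207, 3571, 5778

5778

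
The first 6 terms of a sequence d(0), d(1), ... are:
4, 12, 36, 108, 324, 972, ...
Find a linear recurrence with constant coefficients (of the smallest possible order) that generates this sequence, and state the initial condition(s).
Look for the lowest-order linear relation among consecutive terms.
Observation: each term is 3× the previous.
Check at n=2: 3·12 = 36. ✓

d(n) = 3 × d(n-1), d(0) = 4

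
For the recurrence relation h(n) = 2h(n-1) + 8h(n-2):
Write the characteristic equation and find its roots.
Substitute h(n) = rⁿ and divide through by rⁿ⁻²: r² - 2r - 8 = 0
Factor: (r + 2)(r - 4) = 0, so r = -2, 4.
General solution: h(n) = A·(-2)ⁿ + B·4ⁿ

Characteristic: r² - 2r - 8 = 0, Roots: r = -2, 4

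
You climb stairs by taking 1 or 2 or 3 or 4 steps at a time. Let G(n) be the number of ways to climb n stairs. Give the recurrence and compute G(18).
Condition on the size of the last step (1 to 4): before it there were n-1, …, n-4 stairs climbed, and these cases are disjoint, so G(n) = G(n-1) + G(n-2) + G(n-3) + G(n-4) (order-4 linear recurrence).
Initial conditions by direct count (compositions of i into parts ≤ 4): G(1) = 1; G(2) = 2; G(3) = 4; G(4) = 8.
Iterating the recurrence: G(5) = 15, G(6) = 29, G(7) = 56, G(8) = 108, G(9) = 208, G(10) = 401, G(11) = 773, G(12) = 1490, G(13) = 2872, G(14) = 5536, G(15) = 10671, G(16) = 20569, G(17) = 39648, G(18) = 76424.

G(n) = G(n-1) + G(n-2) + G(n-3) + G(n-4), G(1) = 1, G(2) = 2, G(3) = 4, G(4) = 8; G(18) = 76424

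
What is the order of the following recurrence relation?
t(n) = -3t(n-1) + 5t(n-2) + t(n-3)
The order is the largest lag k for which t(n-k) appears. Here the deepest term is t(n-3), so the order is 3.

Order 3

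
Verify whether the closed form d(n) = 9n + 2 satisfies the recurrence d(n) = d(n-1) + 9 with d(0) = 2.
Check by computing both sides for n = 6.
From the recurrence with d(0) = 2:
  d(0) = 2, d(1) = 11, d(2) = 20, d(3) = 29, d(4) = 38, d(5) = 47, d(6) = 56
  so the recurrence gives d(6) = 56.
From the proposed closed form d(n) = 9n + 2:
  d(6) = 56.
Both sides give 56 at n = 6, and the initial condition(s) match, so the closed form is consistent.

Yes, the closed form is correct.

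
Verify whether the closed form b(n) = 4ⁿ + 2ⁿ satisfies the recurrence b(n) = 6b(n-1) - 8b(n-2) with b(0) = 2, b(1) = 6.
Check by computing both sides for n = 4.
From the recurrence with b(0) = 2, b(1) = 6:
  b(0) = 2, b(1) = 6, b(2) = 20, b(3) = 72, b(4) = 272
  so the recurrence gives b(4) = 272.
From the proposed closed form b(n) = 4ⁿ + 2ⁿ:
  b(4) = 272.
Both sides give 272 at n = 4, and the initial condition(s) match, so the closed form is consistent.

Yes, the closed form is correct.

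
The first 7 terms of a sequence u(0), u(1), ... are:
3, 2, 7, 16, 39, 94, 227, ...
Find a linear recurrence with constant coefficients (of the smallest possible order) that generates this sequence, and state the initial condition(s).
Look for the lowest-order linear relation among consecutive terms.
Observation: u(n) - 2·u(n-1) - (1)·u(n-2) = 0 holds for the shown terms, and no order-1 relation u(n) = α·u(n-1) + β fits.
Check at n=3: 2·7 + (1)·2 = 16. ✓

u(n) = 2u(n-1) + u(n-2), u(0) = 3, u(1) = 2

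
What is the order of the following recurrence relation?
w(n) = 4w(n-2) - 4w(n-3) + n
The order is the largest lag k for which w(n-k) appears. Here the deepest term is w(n-3) (the n term is non-homogeneous and does not affect the order), so the order is 3.

Order 3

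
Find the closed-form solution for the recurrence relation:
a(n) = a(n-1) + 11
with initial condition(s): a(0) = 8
Recurrence: a(n) = a(n-1) + 11, initial: a(0) = 8.
Each step adds 11, so a(n) = a(0) + 11n = 11n + 8.

a(n) = 11n + 8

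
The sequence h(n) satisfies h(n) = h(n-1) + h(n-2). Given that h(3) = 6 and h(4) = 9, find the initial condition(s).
Work backwards using h(k) = h(k+2) - h(k+1):
h(2) = h(4) - h(3) = 9 - 6 = 3
h(1) = h(3) - h(2) = 6 - 3 = 3
h(0) = h(2) - h(1) = 3 - 3 = 0

h(0) = 0, h(1) = 3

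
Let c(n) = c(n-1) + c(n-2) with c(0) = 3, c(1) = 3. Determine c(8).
Computing the sequence terms:
3, 3, 6, 9, 15, 24, 39, 63, 102

102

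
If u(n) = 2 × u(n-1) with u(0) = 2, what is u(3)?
Computing step by step:
u(0) = 2
u(1) = 2 × 2 = 4
u(2) = 2 × 4 = 8
u(3) = 2 × 8 = 16

16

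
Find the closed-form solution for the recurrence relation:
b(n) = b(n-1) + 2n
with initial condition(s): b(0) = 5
Recurrence: b(n) = b(n-1) + 2n, initial: b(0) = 5.
Telescoping: b(n) = b(0) + 2·Σᵢ₌₁ⁿ i = 5 + 2·n(n+1)/2.

b(n) = 2·n(n+1)/2 + 5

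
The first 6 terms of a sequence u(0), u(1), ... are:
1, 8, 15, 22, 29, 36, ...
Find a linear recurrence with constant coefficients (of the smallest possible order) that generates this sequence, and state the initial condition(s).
Look for the lowest-order linear relation among consecutive terms.
Observation: consecutive differences are constant (= 7).
Check at n=2: 1·8 + 7 = 15. ✓

u(n) = u(n-1) + 7, u(0) = 1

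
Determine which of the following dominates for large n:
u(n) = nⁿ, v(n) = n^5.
Comparing growth rates:
Growth-rate hierarchy: log n ≺ any polynomial ≺ any exponential cⁿ (c>1) ≺ n! ≺ nⁿ.
super-exponential nⁿ dominates polynomial degree 5 asymptotically.

u(n) grows faster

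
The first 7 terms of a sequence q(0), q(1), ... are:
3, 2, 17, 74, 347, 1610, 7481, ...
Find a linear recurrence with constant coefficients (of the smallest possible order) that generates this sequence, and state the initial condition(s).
Look for the lowest-order linear relation among consecutive terms.
Observation: q(n) - 4·q(n-1) - (3)·q(n-2) = 0 holds for the shown terms, and no order-1 relation q(n) = α·q(n-1) + β fits.
Check at n=3: 4·17 + (3)·2 = 74. ✓

q(n) = 4q(n-1) + 3q(n-2), q(0) = 3, q(1) = 2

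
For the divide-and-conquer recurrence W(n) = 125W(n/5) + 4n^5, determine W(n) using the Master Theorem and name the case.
Master Theorem template: W(n) = a·W(n/b) + f(n).
Here: a=125, b=5, f(n)=4n^5
Compute log_b(a) = log_5(125) = 3.
f(n) = 4n^5 = Ω(n^(3+ε)) with ε = 2, and the regularity condition holds (a·f(n/b) = (a/b^5)·f(n) with a/b^5 = 5^-2 < 1). Case 3: W(n) = Θ(f(n)) = Θ(n^5).

Case 3: W(n) = Θ(n^5)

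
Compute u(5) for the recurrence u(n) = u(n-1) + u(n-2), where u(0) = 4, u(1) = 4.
Computing the sequence terms:
4, 4, 8, 12, 20, 32

32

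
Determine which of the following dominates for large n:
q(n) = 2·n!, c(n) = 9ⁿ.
Comparing growth rates:
Growth-rate hierarchy: log n ≺ any polynomial ≺ any exponential cⁿ (c>1) ≺ n! ≺ nⁿ.
factorial dominates exponential base 9 asymptotically.

q(n) grows faster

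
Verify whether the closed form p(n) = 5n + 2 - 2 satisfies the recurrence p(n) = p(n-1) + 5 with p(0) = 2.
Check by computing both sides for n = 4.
From the recurrence with p(0) = 2:
  p(0) = 2, p(1) = 7, p(2) = 12, p(3) = 17, p(4) = 22
  so the recurrence gives p(4) = 22.
From the proposed closed form p(n) = 5n + 2 - 2:
  p(4) = 20.
The recurrence gives 22 but the closed form gives 20, so the closed form does not satisfy the recurrence.

No, the closed form is incorrect.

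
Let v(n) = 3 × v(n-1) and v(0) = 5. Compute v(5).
Computing step by step:
v(0) = 5
v(1) = 3 × 5 = 15
v(2) = 3 × 15 = 45
v(3) = 3 × 45 = 135
v(4) = 3 × 135 = 405
v(5) = 3 × 405 = 1215

1215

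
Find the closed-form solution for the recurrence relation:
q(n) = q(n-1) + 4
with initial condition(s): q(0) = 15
Recurrence: q(n) = q(n-1) + 4, initial: q(0) = 15.
Each step adds 4, so q(n) = q(0) + 4n = 4n + 15.

q(n) = 4n + 15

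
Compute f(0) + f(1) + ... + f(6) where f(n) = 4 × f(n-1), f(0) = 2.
Computing the sequence terms: 2, 8, 32, 128, 512, 2048, 8192
Adding these values together:

10922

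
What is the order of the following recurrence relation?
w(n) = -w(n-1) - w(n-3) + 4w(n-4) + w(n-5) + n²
The order is the largest lag k for which w(n-k) appears. Here the deepest term is w(n-5) (the n² term is non-homogeneous and does not affect the order), so the order is 5.

Order 5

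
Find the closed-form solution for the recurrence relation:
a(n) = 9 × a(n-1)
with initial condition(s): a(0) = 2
Recurrence: a(n) = 9 × a(n-1), initial: a(0) = 2.
Each term is 9 times the previous, so this is geometric with ratio 9. After n steps: a(n) = a(0)·9ⁿ = 2·9ⁿ.

a(n) = 2·9ⁿ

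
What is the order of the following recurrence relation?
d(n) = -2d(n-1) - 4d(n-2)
The order is the largest lag k for which d(n-k) appears. Here the deepest term is d(n-2), so the order is 2.

Order 2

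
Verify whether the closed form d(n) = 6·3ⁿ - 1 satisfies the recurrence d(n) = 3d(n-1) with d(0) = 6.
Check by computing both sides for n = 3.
From the recurrence with d(0) = 6:
  d(0) = 6, d(1) = 18, d(2) = 54, d(3) = 162
  so the recurrence gives d(3) = 162.
From the proposed closed form d(n) = 6·3ⁿ - 1:
  d(3) = 161.
The recurrence gives 162 but the closed form gives 161, so the closed form does not satisfy the recurrence.

No, the closed form is incorrect.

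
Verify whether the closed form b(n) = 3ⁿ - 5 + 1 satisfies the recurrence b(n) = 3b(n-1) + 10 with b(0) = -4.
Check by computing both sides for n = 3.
From the recurrence with b(0) = -4:
  b(0) = -4, b(1) = -2, b(2) = 4, b(3) = 22
  so the recurrence gives b(3) = 22.
From the proposed closed form b(n) = 3ⁿ - 5 + 1:
  b(3) = 23.
The recurrence gives 22 but the closed form gives 23, so the closed form does not satisfy the recurrence.

No, the closed form is incorrect.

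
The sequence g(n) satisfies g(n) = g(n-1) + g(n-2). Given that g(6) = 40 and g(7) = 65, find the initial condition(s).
Work backwards using g(k) = g(k+2) - g(k+1):
g(5) = g(7) - g(6) = 65 - 40 = 25
g(4) = g(6) - g(5) = 40 - 25 = 15
g(3) = g(5) - g(4) = 25 - 15 = 10
g(2) = g(4) - g(3) = 15 - 10 = 5
g(1) = g(3) - g(2) = 10 - 5 = 5
g(0) = g(2) - g(1) = 5 - 5 = 0

g(0) = 0, g(1) = 5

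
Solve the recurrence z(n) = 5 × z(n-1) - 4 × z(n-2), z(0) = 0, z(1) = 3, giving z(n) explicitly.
Recurrence: z(n) = 5 × z(n-1) - 4 × z(n-2), initial: z(0) = 0, z(1) = 3.
Characteristic equation: r² - 5r + 4 = 0, which factors as (r - 4)(r - 1) = 0, so r = 4, 1. General solution z(n) = A·4ⁿ + B·1ⁿ. From z(0) = 0: A + B = 0. From z(1) = 3: 4A + 1B = 3. Solving gives A = 1, B = -1.

z(n) = 4ⁿ - 1ⁿ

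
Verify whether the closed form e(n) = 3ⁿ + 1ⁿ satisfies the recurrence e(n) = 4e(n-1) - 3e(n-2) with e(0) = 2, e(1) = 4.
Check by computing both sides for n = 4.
From the recurrence with e(0) = 2, e(1) = 4:
  e(0) = 2, e(1) = 4, e(2) = 10, e(3) = 28, e(4) = 82
  so the recurrence gives e(4) = 82.
From the proposed closed form e(n) = 3ⁿ + 1ⁿ:
  e(4) = 82.
Both sides give 82 at n = 4, and the initial condition(s) match, so the closed form is consistent.

Yes, the closed form is correct.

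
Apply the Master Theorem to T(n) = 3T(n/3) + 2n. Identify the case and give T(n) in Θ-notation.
Master Theorem template: T(n) = a·T(n/b) + f(n).
Here: a=3, b=3, f(n)=2n
Compute log_b(a) = log_3(3) = 1.
f(n) = 2n = Θ(n). Case 2: T(n) = Θ(n log n).

Case 2: T(n) = Θ(n log n)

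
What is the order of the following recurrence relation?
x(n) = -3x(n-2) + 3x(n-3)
The order is the largest lag k for which x(n-k) appears. Here the deepest term is x(n-3), so the order is 3.

Order 3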